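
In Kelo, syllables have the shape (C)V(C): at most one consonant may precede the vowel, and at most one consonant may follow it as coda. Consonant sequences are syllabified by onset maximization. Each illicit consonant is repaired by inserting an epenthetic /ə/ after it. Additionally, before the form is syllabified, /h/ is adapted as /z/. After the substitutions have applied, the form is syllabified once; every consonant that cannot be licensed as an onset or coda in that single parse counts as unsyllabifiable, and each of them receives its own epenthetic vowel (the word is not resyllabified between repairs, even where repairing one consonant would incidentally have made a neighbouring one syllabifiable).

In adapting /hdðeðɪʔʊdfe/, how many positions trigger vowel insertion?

After substitution the input is /zdðeðɪʔʊdfe/.
The unsyllabifiable consonants are /z/, /d/; each receives one epenthetic vowel.

2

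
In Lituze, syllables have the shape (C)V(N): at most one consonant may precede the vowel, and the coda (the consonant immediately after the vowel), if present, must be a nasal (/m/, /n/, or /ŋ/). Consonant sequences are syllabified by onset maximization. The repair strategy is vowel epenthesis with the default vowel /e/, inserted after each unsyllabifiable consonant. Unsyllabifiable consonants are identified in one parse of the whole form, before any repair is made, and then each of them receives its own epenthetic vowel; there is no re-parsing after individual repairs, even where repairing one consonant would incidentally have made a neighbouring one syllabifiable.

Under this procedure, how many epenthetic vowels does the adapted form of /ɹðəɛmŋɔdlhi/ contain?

3

The unsyllabifiable consonants are /ɹ/, /d/, /l/; each receives one epenthetic vowel.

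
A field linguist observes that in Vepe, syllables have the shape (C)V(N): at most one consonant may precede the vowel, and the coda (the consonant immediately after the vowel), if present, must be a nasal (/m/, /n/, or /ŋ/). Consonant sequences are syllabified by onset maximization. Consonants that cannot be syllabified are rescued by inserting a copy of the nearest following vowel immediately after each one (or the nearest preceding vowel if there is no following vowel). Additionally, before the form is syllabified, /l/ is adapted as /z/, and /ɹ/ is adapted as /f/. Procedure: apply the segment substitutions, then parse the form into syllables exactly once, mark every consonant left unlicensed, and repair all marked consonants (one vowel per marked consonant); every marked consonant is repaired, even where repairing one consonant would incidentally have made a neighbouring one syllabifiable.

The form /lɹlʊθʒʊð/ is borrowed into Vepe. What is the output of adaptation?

Substitution: /l/ → /z/, /ɹ/ → /f/, giving /zfzʊθʒʊð/.
Syllabifying with onset maximization leaves /z/, /f/, /θ/, /ð/ stranded (only a nasal (/m/, /n/, or /ŋ/) is licensed in coda position; onsets are limited to one consonant).
Inserting the epenthetic vowel yields /z/ → /zʊ/, /f/ → /fʊ/, /θ/ → /θʊ/, /ð/ → /ðʊ/.

zʊfʊzʊθʊʒʊðʊ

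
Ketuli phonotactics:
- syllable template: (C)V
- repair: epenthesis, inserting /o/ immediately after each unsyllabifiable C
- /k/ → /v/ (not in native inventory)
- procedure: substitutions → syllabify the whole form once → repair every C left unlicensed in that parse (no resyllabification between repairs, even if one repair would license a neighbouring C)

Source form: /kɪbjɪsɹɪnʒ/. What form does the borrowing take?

Substitution: /k/ → /v/, giving /vɪbjɪsɹɪnʒ/.
Syllabifying with onset maximization leaves /b/, /s/, /n/, /ʒ/ stranded (no codas are permitted; onsets are limited to one consonant).
Epenthesis after each stranded consonant: /b/ → /bo/, /s/ → /so/, /n/ → /no/, /ʒ/ → /ʒo/.

vɪbojɪsoɹɪnoʒo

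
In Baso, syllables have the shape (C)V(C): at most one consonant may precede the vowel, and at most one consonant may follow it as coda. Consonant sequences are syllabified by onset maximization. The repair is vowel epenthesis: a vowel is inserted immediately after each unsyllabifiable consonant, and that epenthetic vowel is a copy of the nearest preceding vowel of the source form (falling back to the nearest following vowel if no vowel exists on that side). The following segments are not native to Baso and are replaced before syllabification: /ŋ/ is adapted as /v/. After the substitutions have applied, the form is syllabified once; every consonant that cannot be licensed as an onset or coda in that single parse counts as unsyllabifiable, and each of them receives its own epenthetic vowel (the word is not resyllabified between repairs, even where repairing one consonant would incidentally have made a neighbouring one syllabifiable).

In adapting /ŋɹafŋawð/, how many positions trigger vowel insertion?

2

After substitution the input is /vɹafvawð/.
The unsyllabifiable consonants are /v/, /ð/; each receives one epenthetic vowel.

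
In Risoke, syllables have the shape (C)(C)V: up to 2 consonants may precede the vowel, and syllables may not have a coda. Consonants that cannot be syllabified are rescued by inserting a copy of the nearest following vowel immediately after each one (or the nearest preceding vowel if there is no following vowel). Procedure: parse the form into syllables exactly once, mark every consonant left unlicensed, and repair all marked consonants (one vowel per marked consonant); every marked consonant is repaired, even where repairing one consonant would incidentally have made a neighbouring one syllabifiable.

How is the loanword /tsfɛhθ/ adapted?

tɛsfɛhɛθɛ

Under (C)(C)V, the unsyllabifiable consonants are /t/, /h/, /θ/ (no codas are permitted; onsets may contain at most 2 consonants).
Each unlicensed consonant becomes the onset of a new syllable: /t/ → /tɛ/, /h/ → /hɛ/, /θ/ → /θɛ/.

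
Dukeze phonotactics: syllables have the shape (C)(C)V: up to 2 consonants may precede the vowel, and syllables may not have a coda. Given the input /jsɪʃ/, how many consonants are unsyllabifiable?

Syllabifying with onset maximization leaves /ʃ/ stranded (no codas are permitted; onsets may contain at most 2 consonants).

1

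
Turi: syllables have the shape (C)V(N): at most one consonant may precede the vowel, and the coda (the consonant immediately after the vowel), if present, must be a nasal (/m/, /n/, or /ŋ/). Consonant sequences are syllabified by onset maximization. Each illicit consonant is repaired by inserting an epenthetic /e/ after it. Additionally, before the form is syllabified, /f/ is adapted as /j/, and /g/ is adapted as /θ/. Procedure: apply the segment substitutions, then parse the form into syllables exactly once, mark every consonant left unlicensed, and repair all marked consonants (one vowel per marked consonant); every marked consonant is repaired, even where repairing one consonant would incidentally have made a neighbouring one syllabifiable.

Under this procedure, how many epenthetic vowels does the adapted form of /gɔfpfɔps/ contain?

4

After substitution the input is /θɔjpjɔps/.
The unsyllabifiable consonants are /j/, /p/, /p/, /s/; each receives one epenthetic vowel.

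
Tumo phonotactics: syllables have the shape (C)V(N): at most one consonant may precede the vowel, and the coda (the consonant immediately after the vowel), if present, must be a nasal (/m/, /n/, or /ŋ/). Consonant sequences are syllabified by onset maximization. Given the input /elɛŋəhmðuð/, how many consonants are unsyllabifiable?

The consonants /h/, /m/, /ð/ cannot be parsed into a legal (C)V(N) syllable (only a nasal (/m/, /n/, or /ŋ/) is licensed in coda position; onsets are limited to one consonant).

3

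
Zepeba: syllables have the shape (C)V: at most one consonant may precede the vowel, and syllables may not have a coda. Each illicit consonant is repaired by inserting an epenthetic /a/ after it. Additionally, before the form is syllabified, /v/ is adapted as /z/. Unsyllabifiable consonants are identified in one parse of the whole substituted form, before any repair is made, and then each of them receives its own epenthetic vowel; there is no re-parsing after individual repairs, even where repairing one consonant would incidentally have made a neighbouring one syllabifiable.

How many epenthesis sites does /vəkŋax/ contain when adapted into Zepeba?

After substitution the input is /zəkŋax/.
The unsyllabifiable consonants are /k/, /x/; each receives one epenthetic vowel.

2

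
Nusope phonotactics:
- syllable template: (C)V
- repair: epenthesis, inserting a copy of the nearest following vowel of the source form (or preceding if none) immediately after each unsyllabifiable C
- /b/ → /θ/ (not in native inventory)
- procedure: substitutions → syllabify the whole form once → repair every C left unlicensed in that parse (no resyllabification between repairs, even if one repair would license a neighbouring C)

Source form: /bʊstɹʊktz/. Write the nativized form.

Substitution: /b/ → /θ/, giving /θʊstɹʊktz/.
Syllabifying with onset maximization leaves /s/, /t/, /k/, /t/, /z/ stranded (no codas are permitted; onsets are limited to one consonant).
Inserting the epenthetic vowel yields /s/ → /sʊ/, /t/ → /tʊ/, /k/ → /kʊ/, /t/ → /tʊ/, /z/ → /zʊ/.

θʊsʊtʊɹʊkʊtʊzʊ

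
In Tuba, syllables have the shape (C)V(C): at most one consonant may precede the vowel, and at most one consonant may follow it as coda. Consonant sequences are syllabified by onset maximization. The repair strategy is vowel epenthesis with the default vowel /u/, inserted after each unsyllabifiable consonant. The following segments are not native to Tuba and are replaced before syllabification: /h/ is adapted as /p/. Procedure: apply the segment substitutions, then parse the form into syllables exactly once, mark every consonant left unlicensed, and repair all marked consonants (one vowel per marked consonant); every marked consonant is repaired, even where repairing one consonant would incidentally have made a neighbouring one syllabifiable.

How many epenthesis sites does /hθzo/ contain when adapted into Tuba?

After substitution the input is /pθzo/.
The unsyllabifiable consonants are /p/, /θ/; each receives one epenthetic vowel.

2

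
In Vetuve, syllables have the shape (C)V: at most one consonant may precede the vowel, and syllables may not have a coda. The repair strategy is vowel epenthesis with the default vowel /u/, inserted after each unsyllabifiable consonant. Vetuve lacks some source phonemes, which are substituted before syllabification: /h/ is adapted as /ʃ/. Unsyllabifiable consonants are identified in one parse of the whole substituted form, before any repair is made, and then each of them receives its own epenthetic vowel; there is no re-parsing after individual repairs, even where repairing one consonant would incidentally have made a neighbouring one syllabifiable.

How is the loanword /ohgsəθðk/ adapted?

oʃugusəθuðuku

Substitution: /h/ → /ʃ/, giving /oʃgsəθðk/.
Syllabifying with onset maximization leaves /ʃ/, /g/, /θ/, /ð/, /k/ stranded (no codas are permitted; onsets are limited to one consonant).
Inserting the epenthetic vowel yields /ʃ/ → /ʃu/, /g/ → /gu/, /θ/ → /θu/, /ð/ → /ðu/, /k/ → /ku/.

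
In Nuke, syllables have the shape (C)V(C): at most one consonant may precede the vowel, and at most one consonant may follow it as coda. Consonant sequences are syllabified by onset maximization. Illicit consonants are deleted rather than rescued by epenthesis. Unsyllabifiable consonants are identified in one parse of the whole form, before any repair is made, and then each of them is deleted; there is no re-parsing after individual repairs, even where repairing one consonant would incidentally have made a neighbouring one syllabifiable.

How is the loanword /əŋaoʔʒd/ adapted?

əŋaoʔ

The consonants /ʒ/, /d/ cannot be parsed into a legal (C)V(C) syllable (at most one coda consonant is licensed; onsets are limited to one consonant).
Deleting the stranded consonants removes /ʒ/, /d/.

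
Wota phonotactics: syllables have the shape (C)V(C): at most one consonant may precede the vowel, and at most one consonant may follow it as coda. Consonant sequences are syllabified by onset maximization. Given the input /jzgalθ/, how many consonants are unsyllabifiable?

Syllabifying with onset maximization leaves /j/, /z/, /θ/ stranded (at most one coda consonant is licensed; onsets are limited to one consonant).

3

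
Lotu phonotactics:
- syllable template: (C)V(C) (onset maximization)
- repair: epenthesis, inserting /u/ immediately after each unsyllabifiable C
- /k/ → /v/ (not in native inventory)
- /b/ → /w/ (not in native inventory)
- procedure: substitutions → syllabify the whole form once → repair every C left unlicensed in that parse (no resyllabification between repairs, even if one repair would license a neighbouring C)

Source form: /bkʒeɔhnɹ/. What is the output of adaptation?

Substitution: /b/ → /w/, /k/ → /v/, giving /wvʒeɔhnɹ/.
The consonants /w/, /v/, /n/, /ɹ/ cannot be parsed into a legal (C)V(C) syllable (at most one coda consonant is licensed; onsets are limited to one consonant).
Epenthesis after each stranded consonant: /w/ → /wu/, /v/ → /vu/, /n/ → /nu/, /ɹ/ → /ɹu/.

wuvuʒeɔhnuɹu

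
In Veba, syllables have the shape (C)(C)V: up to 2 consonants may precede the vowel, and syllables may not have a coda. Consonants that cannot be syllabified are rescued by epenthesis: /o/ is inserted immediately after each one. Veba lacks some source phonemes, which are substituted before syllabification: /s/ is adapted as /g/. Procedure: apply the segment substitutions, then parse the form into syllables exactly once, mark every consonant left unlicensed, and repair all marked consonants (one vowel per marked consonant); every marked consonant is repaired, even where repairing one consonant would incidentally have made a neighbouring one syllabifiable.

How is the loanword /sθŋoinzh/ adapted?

Substitution: /s/ → /g/, giving /gθŋoinzh/.
The consonants /g/, /n/, /z/, /h/ cannot be parsed into a legal (C)(C)V syllable (no codas are permitted; onsets may contain at most 2 consonants).
Inserting the epenthetic vowel yields /g/ → /go/, /n/ → /no/, /z/ → /zo/, /h/ → /ho/.

goθŋoinozoho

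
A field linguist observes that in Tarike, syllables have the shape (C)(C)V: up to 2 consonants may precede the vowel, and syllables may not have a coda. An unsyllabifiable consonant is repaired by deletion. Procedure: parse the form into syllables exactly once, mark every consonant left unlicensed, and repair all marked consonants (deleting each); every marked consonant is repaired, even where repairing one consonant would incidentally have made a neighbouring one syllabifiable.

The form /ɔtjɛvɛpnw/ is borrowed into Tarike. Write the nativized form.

ɔtjɛvɛ

The consonants /p/, /n/, /w/ cannot be parsed into a legal (C)(C)V syllable (no codas are permitted; onsets may contain at most 2 consonants).
Deletion applies to /p/, /n/, /w/.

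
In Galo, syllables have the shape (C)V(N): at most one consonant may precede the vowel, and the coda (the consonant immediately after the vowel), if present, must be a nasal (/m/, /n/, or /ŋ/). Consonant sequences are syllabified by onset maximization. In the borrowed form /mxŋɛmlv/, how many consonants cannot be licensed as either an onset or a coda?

Under (C)V(N), the unsyllabifiable consonants are /m/, /x/, /l/, /v/ (only a nasal (/m/, /n/, or /ŋ/) is licensed in coda position; onsets are limited to one consonant).

4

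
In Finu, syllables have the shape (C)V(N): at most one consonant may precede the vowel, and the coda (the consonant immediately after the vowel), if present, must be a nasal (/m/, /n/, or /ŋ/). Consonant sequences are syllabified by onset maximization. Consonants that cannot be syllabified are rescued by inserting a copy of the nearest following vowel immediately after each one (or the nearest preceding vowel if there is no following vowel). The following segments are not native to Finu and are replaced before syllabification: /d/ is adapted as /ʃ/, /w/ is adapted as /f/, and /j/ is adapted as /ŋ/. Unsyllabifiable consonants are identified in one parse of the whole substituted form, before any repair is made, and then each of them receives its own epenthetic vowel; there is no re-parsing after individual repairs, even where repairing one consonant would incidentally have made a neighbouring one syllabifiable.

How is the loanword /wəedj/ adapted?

Substitution: /w/ → /f/, /d/ → /ʃ/, /j/ → /ŋ/, giving /fəeʃŋ/.
The consonants /ʃ/, /ŋ/ cannot be parsed into a legal (C)V(N) syllable (only a nasal (/m/, /n/, or /ŋ/) is licensed in coda position; onsets are limited to one consonant).
Epenthesis after each stranded consonant: /ʃ/ → /ʃe/, /ŋ/ → /ŋe/.

fəeʃeŋe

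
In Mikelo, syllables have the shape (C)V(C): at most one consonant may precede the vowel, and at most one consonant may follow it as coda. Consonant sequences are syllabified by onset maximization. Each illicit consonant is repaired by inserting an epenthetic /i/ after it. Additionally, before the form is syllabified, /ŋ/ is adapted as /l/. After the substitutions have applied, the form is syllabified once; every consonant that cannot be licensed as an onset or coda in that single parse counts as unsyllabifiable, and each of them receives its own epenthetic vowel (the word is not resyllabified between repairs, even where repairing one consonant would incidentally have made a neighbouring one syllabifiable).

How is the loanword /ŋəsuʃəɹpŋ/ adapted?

ləsuʃəɹpili

Substitution: /ŋ/ → /l/, giving /ləsuʃəɹpl/.
The consonants /p/, /l/ cannot be parsed into a legal (C)V(C) syllable (at most one coda consonant is licensed; onsets are limited to one consonant).
Each unlicensed consonant becomes the onset of a new syllable: /p/ → /pi/, /l/ → /li/.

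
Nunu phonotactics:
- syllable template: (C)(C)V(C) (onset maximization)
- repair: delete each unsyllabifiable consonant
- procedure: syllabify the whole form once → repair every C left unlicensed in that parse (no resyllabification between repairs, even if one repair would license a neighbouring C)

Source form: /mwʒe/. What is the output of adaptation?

Syllabifying with onset maximization leaves /m/ stranded (at most one coda consonant is licensed; onsets may contain at most 2 consonants).
Each unlicensed consonant is deleted: /m/.

wʒe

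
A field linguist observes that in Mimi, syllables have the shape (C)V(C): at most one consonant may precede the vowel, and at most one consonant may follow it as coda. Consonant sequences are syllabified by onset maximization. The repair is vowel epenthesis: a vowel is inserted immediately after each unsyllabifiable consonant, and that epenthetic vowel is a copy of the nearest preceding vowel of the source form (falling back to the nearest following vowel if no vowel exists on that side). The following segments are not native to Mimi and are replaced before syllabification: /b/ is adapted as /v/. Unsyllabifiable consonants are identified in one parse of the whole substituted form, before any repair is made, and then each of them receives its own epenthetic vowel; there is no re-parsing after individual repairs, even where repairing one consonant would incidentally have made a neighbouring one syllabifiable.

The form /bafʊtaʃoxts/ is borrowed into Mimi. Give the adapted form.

vafʊtaʃoxtoso

Substitution: /b/ → /v/, giving /vafʊtaʃoxts/.
Under (C)V(C), the unsyllabifiable consonants are /t/, /s/ (at most one coda consonant is licensed; onsets are limited to one consonant).
Each unlicensed consonant becomes the onset of a new syllable: /t/ → /to/, /s/ → /so/.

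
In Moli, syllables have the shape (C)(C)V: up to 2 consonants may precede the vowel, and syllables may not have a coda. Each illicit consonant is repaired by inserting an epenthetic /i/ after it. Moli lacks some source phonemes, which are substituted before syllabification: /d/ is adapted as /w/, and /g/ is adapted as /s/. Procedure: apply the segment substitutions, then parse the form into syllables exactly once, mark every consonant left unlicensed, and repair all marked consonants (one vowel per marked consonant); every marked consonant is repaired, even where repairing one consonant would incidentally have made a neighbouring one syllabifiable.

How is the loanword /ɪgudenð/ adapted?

Substitution: /g/ → /s/, /d/ → /w/, giving /ɪsuwenð/.
Under (C)(C)V, the unsyllabifiable consonants are /n/, /ð/ (no codas are permitted; onsets may contain at most 2 consonants).
Inserting the epenthetic vowel yields /n/ → /ni/, /ð/ → /ði/.

ɪsuweniði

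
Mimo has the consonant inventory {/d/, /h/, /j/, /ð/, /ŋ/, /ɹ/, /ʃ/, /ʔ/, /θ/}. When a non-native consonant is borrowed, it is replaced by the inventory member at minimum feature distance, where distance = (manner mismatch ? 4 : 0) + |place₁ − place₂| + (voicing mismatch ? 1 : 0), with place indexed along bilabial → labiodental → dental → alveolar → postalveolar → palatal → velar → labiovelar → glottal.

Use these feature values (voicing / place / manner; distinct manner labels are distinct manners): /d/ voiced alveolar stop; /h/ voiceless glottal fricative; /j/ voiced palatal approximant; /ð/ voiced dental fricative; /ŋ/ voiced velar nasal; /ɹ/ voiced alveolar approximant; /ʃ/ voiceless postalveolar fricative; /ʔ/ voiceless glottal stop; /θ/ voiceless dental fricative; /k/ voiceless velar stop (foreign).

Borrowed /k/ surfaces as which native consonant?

/ʔ/ is closest: same manner (stop), place distance 2 (velar→glottal), same voicing; total 2. Next closest is /d/ at distance 4.

ʔ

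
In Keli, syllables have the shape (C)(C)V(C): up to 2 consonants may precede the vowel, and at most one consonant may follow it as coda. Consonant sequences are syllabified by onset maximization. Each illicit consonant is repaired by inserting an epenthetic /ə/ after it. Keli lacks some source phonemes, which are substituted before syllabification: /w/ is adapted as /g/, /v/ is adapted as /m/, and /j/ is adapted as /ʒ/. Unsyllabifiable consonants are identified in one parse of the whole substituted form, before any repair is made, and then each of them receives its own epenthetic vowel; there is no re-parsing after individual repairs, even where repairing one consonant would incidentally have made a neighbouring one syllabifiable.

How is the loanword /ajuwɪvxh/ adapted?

aʒugɪmxəhə

Substitution: /j/ → /ʒ/, /w/ → /g/, /v/ → /m/, giving /aʒugɪmxh/.
Under (C)(C)V(C), the unsyllabifiable consonants are /x/, /h/ (at most one coda consonant is licensed; onsets may contain at most 2 consonants).
Inserting the epenthetic vowel yields /x/ → /xə/, /h/ → /hə/.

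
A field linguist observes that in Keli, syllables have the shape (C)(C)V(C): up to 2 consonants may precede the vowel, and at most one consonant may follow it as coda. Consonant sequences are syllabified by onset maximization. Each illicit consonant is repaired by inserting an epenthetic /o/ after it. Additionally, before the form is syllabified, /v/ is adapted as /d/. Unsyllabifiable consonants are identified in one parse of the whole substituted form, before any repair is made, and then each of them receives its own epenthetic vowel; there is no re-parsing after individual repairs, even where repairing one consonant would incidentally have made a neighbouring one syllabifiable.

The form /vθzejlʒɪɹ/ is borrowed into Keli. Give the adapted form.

Substitution: /v/ → /d/, giving /dθzejlʒɪɹ/.
Syllabifying with onset maximization leaves /d/ stranded (at most one coda consonant is licensed; onsets may contain at most 2 consonants).
Inserting the epenthetic vowel yields /d/ → /do/.

doθzejlʒɪɹ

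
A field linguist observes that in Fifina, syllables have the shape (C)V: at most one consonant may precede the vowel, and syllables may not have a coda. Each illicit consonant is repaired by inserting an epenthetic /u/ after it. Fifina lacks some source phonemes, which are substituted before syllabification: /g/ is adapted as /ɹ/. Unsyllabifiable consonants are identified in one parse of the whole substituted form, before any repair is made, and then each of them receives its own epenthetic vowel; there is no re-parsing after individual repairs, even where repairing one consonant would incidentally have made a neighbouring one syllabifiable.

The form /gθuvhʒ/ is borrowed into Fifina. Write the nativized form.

ɹuθuvuhuʒu

Substitution: /g/ → /ɹ/, giving /ɹθuvhʒ/.
Syllabifying with onset maximization leaves /ɹ/, /v/, /h/, /ʒ/ stranded (no codas are permitted; onsets are limited to one consonant).
Epenthesis after each stranded consonant: /ɹ/ → /ɹu/, /v/ → /vu/, /h/ → /hu/, /ʒ/ → /ʒu/.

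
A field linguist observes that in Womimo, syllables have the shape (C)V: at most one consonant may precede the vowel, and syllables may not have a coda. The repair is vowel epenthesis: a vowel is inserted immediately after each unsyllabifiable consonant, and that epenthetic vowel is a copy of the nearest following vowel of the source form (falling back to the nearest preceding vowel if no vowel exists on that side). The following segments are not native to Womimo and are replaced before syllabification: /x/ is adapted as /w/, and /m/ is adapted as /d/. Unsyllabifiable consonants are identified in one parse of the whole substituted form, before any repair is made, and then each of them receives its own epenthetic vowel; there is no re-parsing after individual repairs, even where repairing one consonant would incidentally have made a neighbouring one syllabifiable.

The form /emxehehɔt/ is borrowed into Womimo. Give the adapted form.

Substitution: /m/ → /d/, /x/ → /w/, giving /edwehehɔt/.
Under (C)V, the unsyllabifiable consonants are /d/, /t/ (no codas are permitted; onsets are limited to one consonant).
Inserting the epenthetic vowel yields /d/ → /de/, /t/ → /tɔ/.

edewehehɔtɔ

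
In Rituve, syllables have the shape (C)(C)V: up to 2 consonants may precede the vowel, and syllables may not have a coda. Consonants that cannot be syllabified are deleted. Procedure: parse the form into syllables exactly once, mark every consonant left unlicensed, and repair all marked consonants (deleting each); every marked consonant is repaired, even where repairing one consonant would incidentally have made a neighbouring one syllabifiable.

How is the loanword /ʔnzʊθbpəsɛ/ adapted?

nzʊbpəsɛ

The consonants /ʔ/, /θ/ cannot be parsed into a legal (C)(C)V syllable (no codas are permitted; onsets may contain at most 2 consonants).
Deletion applies to /ʔ/, /θ/.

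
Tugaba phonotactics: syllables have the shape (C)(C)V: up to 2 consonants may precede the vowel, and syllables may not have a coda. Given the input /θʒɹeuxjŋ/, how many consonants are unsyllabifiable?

4

Syllabifying with onset maximization leaves /θ/, /x/, /j/, /ŋ/ stranded (no codas are permitted; onsets may contain at most 2 consonants).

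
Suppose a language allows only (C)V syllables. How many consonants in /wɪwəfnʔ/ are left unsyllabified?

3

The consonants /f/, /n/, /ʔ/ cannot be parsed into a legal (C)V syllable (no codas are permitted; onsets are limited to one consonant).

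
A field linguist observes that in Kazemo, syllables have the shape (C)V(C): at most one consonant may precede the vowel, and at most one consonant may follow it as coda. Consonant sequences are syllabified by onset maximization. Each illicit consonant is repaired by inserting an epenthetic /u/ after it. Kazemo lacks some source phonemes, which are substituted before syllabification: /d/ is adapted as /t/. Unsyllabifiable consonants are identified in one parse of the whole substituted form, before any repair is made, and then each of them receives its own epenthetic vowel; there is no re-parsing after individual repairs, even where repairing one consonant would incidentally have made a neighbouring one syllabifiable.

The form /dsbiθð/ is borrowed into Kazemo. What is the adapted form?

tusubiθðu

Substitution: /d/ → /t/, giving /tsbiθð/.
The consonants /t/, /s/, /ð/ cannot be parsed into a legal (C)V(C) syllable (at most one coda consonant is licensed; onsets are limited to one consonant).
Inserting the epenthetic vowel yields /t/ → /tu/, /s/ → /su/, /ð/ → /ðu/.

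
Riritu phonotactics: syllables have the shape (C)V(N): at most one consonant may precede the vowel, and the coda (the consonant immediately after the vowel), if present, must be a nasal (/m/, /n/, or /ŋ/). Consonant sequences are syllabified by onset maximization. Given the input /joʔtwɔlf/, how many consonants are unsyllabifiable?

Under (C)V(N), the unsyllabifiable consonants are /ʔ/, /t/, /l/, /f/ (only a nasal (/m/, /n/, or /ŋ/) is licensed in coda position; onsets are limited to one consonant).

4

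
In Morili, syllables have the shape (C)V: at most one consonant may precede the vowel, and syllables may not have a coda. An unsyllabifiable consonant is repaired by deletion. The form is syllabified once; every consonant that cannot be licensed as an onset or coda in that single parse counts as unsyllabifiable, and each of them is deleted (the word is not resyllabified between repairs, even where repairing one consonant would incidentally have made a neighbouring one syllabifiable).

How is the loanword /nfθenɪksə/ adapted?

Syllabifying with onset maximization leaves /n/, /f/, /k/ stranded (no codas are permitted; onsets are limited to one consonant).
Deleting the stranded consonants removes /n/, /f/, /k/.

θenɪsə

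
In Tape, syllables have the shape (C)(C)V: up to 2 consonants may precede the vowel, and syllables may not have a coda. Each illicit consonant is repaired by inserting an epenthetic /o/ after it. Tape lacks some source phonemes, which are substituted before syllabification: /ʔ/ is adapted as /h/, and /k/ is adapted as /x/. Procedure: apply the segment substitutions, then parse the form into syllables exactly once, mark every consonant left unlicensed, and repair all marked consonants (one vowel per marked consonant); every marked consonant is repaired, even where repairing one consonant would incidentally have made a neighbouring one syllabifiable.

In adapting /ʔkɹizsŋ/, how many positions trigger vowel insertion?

4

After substitution the input is /hxɹizsŋ/.
The unsyllabifiable consonants are /h/, /z/, /s/, /ŋ/; each receives one epenthetic vowel.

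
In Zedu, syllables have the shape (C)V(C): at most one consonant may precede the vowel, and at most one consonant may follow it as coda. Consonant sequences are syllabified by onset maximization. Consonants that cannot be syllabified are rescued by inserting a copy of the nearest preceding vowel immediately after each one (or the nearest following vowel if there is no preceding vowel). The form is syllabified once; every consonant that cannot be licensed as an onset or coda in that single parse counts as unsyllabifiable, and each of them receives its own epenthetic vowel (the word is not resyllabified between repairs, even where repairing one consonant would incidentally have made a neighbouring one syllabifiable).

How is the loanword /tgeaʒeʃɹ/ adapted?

The consonants /t/, /ɹ/ cannot be parsed into a legal (C)V(C) syllable (at most one coda consonant is licensed; onsets are limited to one consonant).
Each unlicensed consonant becomes the onset of a new syllable: /t/ → /te/, /ɹ/ → /ɹe/.

tegeaʒeʃɹe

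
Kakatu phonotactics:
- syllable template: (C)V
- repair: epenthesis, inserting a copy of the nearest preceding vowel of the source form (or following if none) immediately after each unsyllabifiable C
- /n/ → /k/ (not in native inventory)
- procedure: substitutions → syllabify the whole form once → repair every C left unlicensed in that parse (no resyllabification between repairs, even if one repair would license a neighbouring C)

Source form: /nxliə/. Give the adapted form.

Substitution: /n/ → /k/, giving /kxliə/.
Syllabifying with onset maximization leaves /k/, /x/ stranded (no codas are permitted; onsets are limited to one consonant).
Inserting the epenthetic vowel yields /k/ → /ki/, /x/ → /xi/.

kixiliə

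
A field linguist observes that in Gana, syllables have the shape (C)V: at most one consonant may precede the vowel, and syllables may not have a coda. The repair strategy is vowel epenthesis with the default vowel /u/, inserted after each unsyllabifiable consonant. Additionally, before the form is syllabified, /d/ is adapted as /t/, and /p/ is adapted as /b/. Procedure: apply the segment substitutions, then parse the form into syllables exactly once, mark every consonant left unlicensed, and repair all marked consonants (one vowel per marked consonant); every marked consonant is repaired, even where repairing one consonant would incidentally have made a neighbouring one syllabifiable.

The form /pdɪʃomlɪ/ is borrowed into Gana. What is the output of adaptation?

Substitution: /p/ → /b/, /d/ → /t/, giving /btɪʃomlɪ/.
Syllabifying with onset maximization leaves /b/, /m/ stranded (no codas are permitted; onsets are limited to one consonant).
Inserting the epenthetic vowel yields /b/ → /bu/, /m/ → /mu/.

butɪʃomulɪ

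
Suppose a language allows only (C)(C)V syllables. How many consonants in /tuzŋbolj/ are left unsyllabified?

3

The consonants /z/, /l/, /j/ cannot be parsed into a legal (C)(C)V syllable (no codas are permitted; onsets may contain at most 2 consonants).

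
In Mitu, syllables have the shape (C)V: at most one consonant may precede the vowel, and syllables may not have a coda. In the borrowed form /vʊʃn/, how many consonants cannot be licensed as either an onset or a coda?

2

Syllabifying with onset maximization leaves /ʃ/, /n/ stranded (no codas are permitted; onsets are limited to one consonant).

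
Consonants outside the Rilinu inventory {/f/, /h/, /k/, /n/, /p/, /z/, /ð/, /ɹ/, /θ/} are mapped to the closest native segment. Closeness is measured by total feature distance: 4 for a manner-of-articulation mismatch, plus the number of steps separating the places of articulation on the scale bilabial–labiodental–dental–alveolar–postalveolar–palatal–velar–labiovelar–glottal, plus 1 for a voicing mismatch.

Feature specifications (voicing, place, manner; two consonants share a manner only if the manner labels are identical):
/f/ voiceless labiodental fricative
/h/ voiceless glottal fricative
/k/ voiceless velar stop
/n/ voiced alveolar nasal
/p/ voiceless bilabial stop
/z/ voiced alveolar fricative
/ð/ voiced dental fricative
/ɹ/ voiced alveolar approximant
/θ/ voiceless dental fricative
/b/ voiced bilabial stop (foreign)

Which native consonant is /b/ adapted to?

p

/p/ is closest: same manner (stop), place distance 0 (bilabial→bilabial), voicing differs (+1); total 1. Next closest is /f/ at distance 6.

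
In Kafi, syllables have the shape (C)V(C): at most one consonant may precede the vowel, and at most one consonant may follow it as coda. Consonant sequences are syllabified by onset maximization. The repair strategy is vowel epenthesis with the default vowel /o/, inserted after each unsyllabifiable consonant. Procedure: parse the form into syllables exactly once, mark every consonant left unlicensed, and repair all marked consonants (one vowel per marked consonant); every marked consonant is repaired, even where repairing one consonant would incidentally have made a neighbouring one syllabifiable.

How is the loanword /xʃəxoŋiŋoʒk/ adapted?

Syllabifying with onset maximization leaves /x/, /k/ stranded (at most one coda consonant is licensed; onsets are limited to one consonant).
Epenthesis after each stranded consonant: /x/ → /xo/, /k/ → /ko/.

xoʃəxoŋiŋoʒko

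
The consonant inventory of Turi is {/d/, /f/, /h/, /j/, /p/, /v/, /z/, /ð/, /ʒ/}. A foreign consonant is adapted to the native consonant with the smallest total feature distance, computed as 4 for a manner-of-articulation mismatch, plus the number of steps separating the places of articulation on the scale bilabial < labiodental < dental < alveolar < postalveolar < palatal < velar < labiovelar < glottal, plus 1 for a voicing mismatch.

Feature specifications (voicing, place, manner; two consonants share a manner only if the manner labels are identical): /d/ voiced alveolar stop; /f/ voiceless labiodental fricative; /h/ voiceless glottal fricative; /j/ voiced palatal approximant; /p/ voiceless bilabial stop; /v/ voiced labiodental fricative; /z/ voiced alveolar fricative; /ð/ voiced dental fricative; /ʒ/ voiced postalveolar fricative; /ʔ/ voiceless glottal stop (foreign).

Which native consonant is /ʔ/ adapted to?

/h/ is closest: manner differs (stop→fricative, +4), place distance 0 (glottal→glottal), same voicing; total 4. Next closest is /d/ at distance 6.

h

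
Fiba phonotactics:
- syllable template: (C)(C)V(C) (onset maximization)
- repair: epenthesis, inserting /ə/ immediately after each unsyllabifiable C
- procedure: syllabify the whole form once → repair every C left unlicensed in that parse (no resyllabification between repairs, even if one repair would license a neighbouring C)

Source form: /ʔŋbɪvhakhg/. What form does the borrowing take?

ʔəŋbɪvhakhəgə

Syllabifying with onset maximization leaves /ʔ/, /h/, /g/ stranded (at most one coda consonant is licensed; onsets may contain at most 2 consonants).
Inserting the epenthetic vowel yields /ʔ/ → /ʔə/, /h/ → /hə/, /g/ → /gə/.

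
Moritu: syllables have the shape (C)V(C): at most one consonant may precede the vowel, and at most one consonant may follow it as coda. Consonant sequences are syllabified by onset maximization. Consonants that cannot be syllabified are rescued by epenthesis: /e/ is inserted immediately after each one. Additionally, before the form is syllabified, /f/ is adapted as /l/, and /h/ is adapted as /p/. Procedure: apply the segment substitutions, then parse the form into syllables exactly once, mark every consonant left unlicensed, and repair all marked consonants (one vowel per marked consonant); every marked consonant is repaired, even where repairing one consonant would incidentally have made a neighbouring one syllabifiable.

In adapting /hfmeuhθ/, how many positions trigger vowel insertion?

After substitution the input is /plmeupθ/.
The unsyllabifiable consonants are /p/, /l/, /θ/; each receives one epenthetic vowel.

3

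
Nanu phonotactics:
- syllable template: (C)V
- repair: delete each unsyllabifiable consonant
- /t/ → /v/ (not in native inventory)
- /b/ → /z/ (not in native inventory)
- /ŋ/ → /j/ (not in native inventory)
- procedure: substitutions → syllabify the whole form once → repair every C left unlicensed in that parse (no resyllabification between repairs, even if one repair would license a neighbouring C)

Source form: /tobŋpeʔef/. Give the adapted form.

vopeʔe

Substitution: /t/ → /v/, /b/ → /z/, /ŋ/ → /j/, giving /vozjpeʔef/.
Under (C)V, the unsyllabifiable consonants are /z/, /j/, /f/ (no codas are permitted; onsets are limited to one consonant).
Each unlicensed consonant is deleted: /z/, /j/, /f/.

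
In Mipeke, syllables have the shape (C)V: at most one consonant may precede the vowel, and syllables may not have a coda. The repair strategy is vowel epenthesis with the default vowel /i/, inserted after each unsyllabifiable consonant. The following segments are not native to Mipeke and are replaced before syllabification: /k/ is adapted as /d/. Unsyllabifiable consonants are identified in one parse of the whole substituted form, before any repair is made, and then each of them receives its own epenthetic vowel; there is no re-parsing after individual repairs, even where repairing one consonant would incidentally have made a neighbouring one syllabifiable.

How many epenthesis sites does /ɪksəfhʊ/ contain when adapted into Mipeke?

After substitution the input is /ɪdsəfhʊ/.
The unsyllabifiable consonants are /d/, /f/; each receives one epenthetic vowel.

2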